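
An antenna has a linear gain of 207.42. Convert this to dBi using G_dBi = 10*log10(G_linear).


G_dBi = 10 * log10(207.42) = 23.17 dBi

23.17 dBi


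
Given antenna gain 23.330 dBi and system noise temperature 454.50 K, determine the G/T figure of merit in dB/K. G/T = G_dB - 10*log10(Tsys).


G/T = 23.330 - 10*log10(454.50) = 23.330 - 26.57534 = -3.245 dB/K

-3.245 dB/K


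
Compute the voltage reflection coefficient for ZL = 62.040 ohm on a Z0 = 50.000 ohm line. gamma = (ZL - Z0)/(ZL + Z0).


gamma = (62.040 - 50.000) / (62.040 + 50.000) = 0.1075

0.1075


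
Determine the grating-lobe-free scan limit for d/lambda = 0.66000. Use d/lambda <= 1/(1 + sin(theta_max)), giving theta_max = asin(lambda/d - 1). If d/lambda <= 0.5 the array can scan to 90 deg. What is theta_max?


lambda/d - 1 = 1/0.66000 - 1 = 0.5151515
theta_max = asin(0.5151515) = 31.01 deg

31.01 deg


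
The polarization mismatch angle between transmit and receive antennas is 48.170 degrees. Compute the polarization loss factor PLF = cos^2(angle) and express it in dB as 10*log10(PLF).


PLF_linear = cos^2(48.170 deg) = 0.4447859
PLF_dB = 10 * log10(0.4447859) = -3.518 dB

-3.518 dB


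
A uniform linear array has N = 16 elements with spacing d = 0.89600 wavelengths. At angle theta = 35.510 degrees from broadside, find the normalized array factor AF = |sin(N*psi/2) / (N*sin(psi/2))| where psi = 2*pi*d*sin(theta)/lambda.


psi = 2*pi*0.89600*sin(35.510 deg) = 3.270003 rad
AF = |sin(16*3.270003/2) / (16*sin(3.270003/2))| = 0.05360

0.05360


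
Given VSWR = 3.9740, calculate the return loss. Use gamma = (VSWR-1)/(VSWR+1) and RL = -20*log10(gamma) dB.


gamma = (3.9740 - 1) / (3.9740 + 1) = 0.5979091
RL = -20 * log10(0.5979091) = 4.467 dB

4.467 dB


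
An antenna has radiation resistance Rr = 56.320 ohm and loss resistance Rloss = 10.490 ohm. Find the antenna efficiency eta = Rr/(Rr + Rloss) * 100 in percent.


eta = 56.320 / (56.320 + 10.490) * 100 = 84.30%

84.30%


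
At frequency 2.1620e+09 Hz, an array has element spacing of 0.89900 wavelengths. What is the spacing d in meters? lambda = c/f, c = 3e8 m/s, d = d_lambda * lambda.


lambda = c / f = 3.0000e+08 / 2.1620e+09 = 0.1387604 m
d = 0.89900 * 0.1387604 = 0.1247 m

0.1247 m


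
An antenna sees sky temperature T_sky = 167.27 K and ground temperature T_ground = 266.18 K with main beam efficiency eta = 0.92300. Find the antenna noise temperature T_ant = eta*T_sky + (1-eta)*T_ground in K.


T_ant = 0.92300 * 167.27 + (1 - 0.92300) * 266.18 = 174.9 K

174.9 K


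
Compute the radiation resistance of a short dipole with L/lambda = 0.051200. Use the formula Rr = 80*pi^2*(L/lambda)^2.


Rr = 80 * pi^2 * (0.051200)^2 = 80 * 9.869604 * 2.621440e-03 = 2.070 ohm

2.070 ohm


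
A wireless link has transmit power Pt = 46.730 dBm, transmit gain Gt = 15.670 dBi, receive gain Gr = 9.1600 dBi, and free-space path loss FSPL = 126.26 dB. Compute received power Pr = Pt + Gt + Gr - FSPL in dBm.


Pr = 46.730 + 15.670 + 9.1600 - 126.26 = -54.70 dBm

-54.70 dBm


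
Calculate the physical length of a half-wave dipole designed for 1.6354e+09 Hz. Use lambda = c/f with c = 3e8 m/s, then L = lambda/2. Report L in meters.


lambda = c / f = 3.0000e+08 / 1.6354e+09 = 0.1834414 m
L = lambda / 2 = 0.1834414 / 2 = 0.09172 m

0.09172 m


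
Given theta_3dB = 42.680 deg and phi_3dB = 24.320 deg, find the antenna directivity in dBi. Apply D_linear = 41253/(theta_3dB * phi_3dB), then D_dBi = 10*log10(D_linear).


D_linear = 41253 / (42.680 * 24.320) = 39.74363
D_dBi = 10 * log10(39.74363) = 15.99 dBi

15.99 dBi


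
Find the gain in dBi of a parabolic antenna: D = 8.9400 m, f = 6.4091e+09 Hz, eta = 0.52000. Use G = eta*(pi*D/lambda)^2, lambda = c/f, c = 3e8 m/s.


lambda = c / f = 3.0000e+08 / 6.4091e+09 = 0.04680844 m
G_linear = 0.52000 * (pi * 8.9400 / 0.04680844)^2 = 187210.3
G_dBi = 10 * log10(187210.3) = 52.72 dBi

52.72 dBi


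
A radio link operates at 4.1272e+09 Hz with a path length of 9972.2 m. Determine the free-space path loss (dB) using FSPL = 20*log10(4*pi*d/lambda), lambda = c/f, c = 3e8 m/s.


lambda = c / f = 3.0000e+08 / 4.1272e+09 = 0.07268851 m
FSPL = 20 * log10(4*pi*9972.2/0.07268851) = 124.7 dB

124.7 dB


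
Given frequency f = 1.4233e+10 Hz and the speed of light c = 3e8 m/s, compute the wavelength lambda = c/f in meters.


lambda = c / f = 3.0000e+08 / 1.4233e+10 = 0.02108 m

0.02108 m


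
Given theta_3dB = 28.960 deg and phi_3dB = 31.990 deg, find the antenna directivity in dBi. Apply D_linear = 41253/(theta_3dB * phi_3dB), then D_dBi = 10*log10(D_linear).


D_linear = 41253 / (28.960 * 31.990) = 44.52898
D_dBi = 10 * log10(44.52898) = 16.49 dBi

16.49 dBi


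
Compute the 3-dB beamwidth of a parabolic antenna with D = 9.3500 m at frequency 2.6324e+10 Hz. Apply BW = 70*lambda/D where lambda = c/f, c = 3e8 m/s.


lambda = c / f = 3.0000e+08 / 2.6324e+10 = 0.01139644 m
BW = 70 * 0.01139644 / 9.3500 = 0.08532 deg

0.08532 deg


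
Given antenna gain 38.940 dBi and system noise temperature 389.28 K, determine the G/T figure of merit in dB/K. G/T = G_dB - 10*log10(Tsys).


G/T = 38.940 - 10*log10(389.28) = 38.940 - 25.90262 = 13.04 dB/K

13.04 dB/K


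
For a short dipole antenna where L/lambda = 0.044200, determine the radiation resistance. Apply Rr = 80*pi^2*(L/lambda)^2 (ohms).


Rr = 80 * pi^2 * (0.044200)^2 = 80 * 9.869604 * 1.953640e-03 = 1.543 ohm

1.543 ohm


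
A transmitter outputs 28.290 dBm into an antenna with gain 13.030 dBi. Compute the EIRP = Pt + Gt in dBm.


EIRP = Pt + Gt = 28.290 + 13.030 = 41.32 dBm

41.32 dBm


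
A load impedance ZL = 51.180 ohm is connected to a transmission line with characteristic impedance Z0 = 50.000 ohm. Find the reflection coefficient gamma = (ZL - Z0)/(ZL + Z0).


gamma = (51.180 - 50.000) / (51.180 + 50.000) = 0.01166

0.01166


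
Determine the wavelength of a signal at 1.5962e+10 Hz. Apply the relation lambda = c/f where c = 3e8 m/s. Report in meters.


lambda = c / f = 3.0000e+08 / 1.5962e+10 = 0.01879 m

0.01879 m


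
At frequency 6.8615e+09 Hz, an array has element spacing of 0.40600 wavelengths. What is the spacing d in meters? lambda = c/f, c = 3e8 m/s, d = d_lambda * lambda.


lambda = c / f = 3.0000e+08 / 6.8615e+09 = 0.04372222 m
d = 0.40600 * 0.04372222 = 0.01775 m

0.01775 m


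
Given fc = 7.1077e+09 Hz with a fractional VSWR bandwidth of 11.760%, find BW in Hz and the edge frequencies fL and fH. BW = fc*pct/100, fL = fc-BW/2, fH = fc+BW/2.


BW = 7.1077e+09 * 11.760/100 = 8.358655e+08 Hz
fL = 7.1077e+09 - 8.358655e+08/2 = 6.690e+09 Hz
fH = 7.1077e+09 + 8.358655e+08/2 = 7.526e+09 Hz

BW=8.359e+08 Hz, fL=6.690e+09 Hz, fH=7.526e+09 Hz


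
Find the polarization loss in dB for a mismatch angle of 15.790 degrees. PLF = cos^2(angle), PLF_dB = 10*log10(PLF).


PLF_linear = cos^2(15.790 deg) = 0.9259549
PLF_dB = 10 * log10(0.9259549) = -0.3341 dB

-0.3341 dB


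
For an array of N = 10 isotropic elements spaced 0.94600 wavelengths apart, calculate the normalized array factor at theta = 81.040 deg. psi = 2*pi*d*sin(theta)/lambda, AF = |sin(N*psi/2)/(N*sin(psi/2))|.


psi = 2*pi*0.94600*sin(81.040 deg) = 5.871362 rad
AF = |sin(10*5.871362/2) / (10*sin(5.871362/2))| = 0.4319

0.4319


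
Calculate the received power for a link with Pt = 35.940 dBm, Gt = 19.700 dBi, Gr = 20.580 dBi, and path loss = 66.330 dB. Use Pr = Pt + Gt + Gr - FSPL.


Pr = 35.940 + 19.700 + 20.580 - 66.330 = 9.89 dBm

9.89 dBm


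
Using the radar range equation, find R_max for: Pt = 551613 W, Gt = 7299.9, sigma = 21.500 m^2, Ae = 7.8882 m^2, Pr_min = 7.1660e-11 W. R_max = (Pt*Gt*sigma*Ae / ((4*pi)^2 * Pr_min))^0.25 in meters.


R^4 = 551613*7299.9*21.500*7.8882 / ((4*pi)^2 * 7.1660e-11) = 6.034916e+19
R_max = 6.034916e+19^0.25 = 88139 m

88139 m


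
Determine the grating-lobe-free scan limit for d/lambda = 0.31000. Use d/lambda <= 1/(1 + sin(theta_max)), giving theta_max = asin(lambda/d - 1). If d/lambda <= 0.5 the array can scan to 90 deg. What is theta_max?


lambda/d - 1 = 1/0.31000 - 1 = 2.225806 >= 1
d/lambda <= 0.5, so the array can scan to endfire without grating lobes: theta_max = 90 deg

90 deg


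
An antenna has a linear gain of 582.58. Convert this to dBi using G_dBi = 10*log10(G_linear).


G_dBi = 10 * log10(582.58) = 27.65 dBi

27.65 dBi


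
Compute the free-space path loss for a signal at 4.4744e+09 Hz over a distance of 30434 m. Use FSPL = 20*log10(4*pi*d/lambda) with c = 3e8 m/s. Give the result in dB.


lambda = c / f = 3.0000e+08 / 4.4744e+09 = 0.06704810 m
FSPL = 20 * log10(4*pi*30434/0.06704810) = 135.1 dB

135.1 dB


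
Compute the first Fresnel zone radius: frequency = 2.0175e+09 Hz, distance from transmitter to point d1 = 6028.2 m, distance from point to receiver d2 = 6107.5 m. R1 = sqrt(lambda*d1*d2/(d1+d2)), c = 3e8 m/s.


lambda = c / f = 3.0000e+08 / 2.0175e+09 = 0.1486989 m
R1 = sqrt(0.1486989 * 6028.2 * 6107.5 / (6028.2 + 6107.5)) = 21.24 m

21.24 m


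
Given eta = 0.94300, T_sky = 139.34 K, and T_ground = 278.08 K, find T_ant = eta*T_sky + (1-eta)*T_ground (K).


T_ant = 0.94300 * 139.34 + (1 - 0.94300) * 278.08 = 147.2 K

147.2 K


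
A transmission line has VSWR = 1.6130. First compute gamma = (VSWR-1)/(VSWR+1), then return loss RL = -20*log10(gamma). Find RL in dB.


gamma = (1.6130 - 1) / (1.6130 + 1) = 0.2345962
RL = -20 * log10(0.2345962) = 12.59 dB

12.59 dB


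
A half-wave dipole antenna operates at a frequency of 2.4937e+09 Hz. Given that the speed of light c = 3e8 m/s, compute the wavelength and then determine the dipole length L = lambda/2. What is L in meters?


lambda = c / f = 3.0000e+08 / 2.4937e+09 = 0.1203032 m
L = lambda / 2 = 0.1203032 / 2 = 0.06015 m

0.06015 m


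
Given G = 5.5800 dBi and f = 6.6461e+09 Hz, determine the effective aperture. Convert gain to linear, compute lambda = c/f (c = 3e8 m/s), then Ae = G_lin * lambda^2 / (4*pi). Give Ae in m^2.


lambda = c / f = 3.0000e+08 / 6.6461e+09 = 0.04513925 m
G_linear = 10^(5.5800/10) = 3.614099
Ae = G_linear * lambda^2 / (4*pi) = 3.614099 * 0.04513925^2 / (4*pi) = 5.860e-04 m^2

5.860e-04 m^2


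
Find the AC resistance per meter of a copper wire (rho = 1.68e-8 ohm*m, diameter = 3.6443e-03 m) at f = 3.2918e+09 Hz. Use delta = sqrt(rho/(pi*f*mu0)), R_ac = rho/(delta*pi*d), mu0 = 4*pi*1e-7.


delta = sqrt(1.68e-8 / (pi * 3.2918e+09 * 4*pi*1e-7)) = 1.136994e-06 m
R_ac = 1.68e-8 / (1.136994e-06 * pi * 3.6443e-03) = 1.291 ohm/m

1.291 ohm/m


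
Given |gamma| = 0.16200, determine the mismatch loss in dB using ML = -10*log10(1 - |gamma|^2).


ML = -10 * log10(1 - 0.16200^2) = -10 * log10(0.973756) = 0.1155 dB

0.1155 dB


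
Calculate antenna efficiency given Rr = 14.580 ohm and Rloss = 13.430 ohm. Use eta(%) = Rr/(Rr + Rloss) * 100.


eta = 14.580 / (14.580 + 13.430) * 100 = 52.05%

52.05%


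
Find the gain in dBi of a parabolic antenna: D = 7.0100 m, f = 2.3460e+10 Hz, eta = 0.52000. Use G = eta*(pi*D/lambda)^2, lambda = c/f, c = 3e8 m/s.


lambda = c / f = 3.0000e+08 / 2.3460e+10 = 0.01278772 m
G_linear = 0.52000 * (pi * 7.0100 / 0.01278772)^2 = 1.542243e+06
G_dBi = 10 * log10(1.542243e+06) = 61.88 dBi

61.88 dBi


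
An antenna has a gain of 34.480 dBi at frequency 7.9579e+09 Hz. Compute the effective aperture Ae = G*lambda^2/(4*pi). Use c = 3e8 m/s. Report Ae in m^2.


lambda = c / f = 3.0000e+08 / 7.9579e+09 = 0.03769839 m
G_linear = 10^(34.480/10) = 2805.434
Ae = G_linear * lambda^2 / (4*pi) = 2805.434 * 0.03769839^2 / (4*pi) = 0.3173 m^2

0.3173 m^2


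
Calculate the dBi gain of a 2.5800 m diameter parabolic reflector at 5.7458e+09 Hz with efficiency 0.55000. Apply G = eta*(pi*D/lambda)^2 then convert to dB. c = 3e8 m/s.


lambda = c / f = 3.0000e+08 / 5.7458e+09 = 0.05221205 m
G_linear = 0.55000 * (pi * 2.5800 / 0.05221205)^2 = 13254.41
G_dBi = 10 * log10(13254.41) = 41.22 dBi

41.22 dBi


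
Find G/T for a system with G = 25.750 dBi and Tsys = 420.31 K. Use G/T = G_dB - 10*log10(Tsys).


G/T = 25.750 - 10*log10(420.31) = 25.750 - 26.23570 = -0.4857 dB/K

-0.4857 dB/K


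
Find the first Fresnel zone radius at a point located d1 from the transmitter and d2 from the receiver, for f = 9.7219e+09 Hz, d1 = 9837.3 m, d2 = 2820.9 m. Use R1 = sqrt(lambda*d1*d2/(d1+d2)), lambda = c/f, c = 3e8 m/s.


lambda = c / f = 3.0000e+08 / 9.7219e+09 = 0.03085817 m
R1 = sqrt(0.03085817 * 9837.3 * 2820.9 / (9837.3 + 2820.9)) = 8.225 m

8.225 m


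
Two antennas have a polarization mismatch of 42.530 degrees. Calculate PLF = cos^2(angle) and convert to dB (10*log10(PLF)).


PLF_linear = cos^2(42.530 deg) = 0.5430562
PLF_dB = 10 * log10(0.5430562) = -2.652 dB

-2.652 dB


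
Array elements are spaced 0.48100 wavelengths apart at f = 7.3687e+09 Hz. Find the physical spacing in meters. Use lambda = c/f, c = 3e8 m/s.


lambda = c / f = 3.0000e+08 / 7.3687e+09 = 0.04071274 m
d = 0.48100 * 0.04071274 = 0.01958 m

0.01958 m


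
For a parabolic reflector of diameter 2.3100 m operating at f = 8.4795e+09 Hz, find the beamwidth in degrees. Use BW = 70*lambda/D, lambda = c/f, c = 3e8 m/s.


lambda = c / f = 3.0000e+08 / 8.4795e+09 = 0.03537944 m
BW = 70 * 0.03537944 / 2.3100 = 1.072 deg

1.072 deg


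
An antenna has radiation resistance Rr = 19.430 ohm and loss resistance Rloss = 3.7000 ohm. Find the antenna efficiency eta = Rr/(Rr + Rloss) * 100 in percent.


eta = 19.430 / (19.430 + 3.7000) * 100 = 84.00%

84.00%


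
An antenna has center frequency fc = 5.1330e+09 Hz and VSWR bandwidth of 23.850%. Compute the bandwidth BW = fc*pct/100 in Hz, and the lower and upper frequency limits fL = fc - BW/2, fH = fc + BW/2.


BW = 5.1330e+09 * 23.850/100 = 1.224220e+09 Hz
fL = 5.1330e+09 - 1.224220e+09/2 = 4.521e+09 Hz
fH = 5.1330e+09 + 1.224220e+09/2 = 5.745e+09 Hz

BW=1.224e+09 Hz, fL=4.521e+09 Hz, fH=5.745e+09 Hz


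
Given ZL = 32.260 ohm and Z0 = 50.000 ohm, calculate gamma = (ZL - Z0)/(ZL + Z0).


gamma = (32.260 - 50.000) / (32.260 + 50.000) = -0.2157

-0.2157


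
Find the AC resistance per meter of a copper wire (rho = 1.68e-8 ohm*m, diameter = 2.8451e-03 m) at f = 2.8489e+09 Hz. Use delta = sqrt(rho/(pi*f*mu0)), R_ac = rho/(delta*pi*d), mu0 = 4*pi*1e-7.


delta = sqrt(1.68e-8 / (pi * 2.8489e+09 * 4*pi*1e-7)) = 1.222183e-06 m
R_ac = 1.68e-8 / (1.222183e-06 * pi * 2.8451e-03) = 1.538 ohm/m

1.538 ohm/m


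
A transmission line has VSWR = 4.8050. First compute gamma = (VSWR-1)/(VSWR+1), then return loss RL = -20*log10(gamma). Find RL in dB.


gamma = (4.8050 - 1) / (4.8050 + 1) = 0.6554694
RL = -20 * log10(0.6554694) = 3.669 dB

3.669 dB


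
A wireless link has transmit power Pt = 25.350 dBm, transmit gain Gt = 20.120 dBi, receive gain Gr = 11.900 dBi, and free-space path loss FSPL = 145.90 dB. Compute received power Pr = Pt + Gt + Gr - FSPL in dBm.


Pr = 25.350 + 20.120 + 11.900 - 145.90 = -88.53 dBm

-88.53 dBm


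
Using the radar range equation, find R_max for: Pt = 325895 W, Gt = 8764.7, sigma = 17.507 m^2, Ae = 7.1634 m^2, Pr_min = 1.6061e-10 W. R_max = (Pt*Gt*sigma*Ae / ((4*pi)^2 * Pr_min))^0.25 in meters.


R^4 = 325895*8764.7*17.507*7.1634 / ((4*pi)^2 * 1.6061e-10) = 1.412386e+19
R_max = 1.412386e+19^0.25 = 61304 m

61304 m


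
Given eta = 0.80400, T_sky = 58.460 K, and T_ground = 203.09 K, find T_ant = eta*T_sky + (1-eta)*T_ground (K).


T_ant = 0.80400 * 58.460 + (1 - 0.80400) * 203.09 = 86.81 K

86.81 K


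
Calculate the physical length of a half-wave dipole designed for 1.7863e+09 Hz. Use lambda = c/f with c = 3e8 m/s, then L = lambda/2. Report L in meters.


lambda = c / f = 3.0000e+08 / 1.7863e+09 = 0.1679449 m
L = lambda / 2 = 0.1679449 / 2 = 0.08397 m

0.08397 m


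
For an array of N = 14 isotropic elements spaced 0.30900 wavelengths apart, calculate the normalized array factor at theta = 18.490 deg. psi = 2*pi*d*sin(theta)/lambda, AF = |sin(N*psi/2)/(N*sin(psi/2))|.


psi = 2*pi*0.30900*sin(18.490 deg) = 0.6157270 rad
AF = |sin(14*0.6157270/2) / (14*sin(0.6157270/2))| = 0.2169

0.2169


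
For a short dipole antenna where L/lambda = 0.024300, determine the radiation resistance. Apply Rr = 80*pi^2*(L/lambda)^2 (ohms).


Rr = 80 * pi^2 * (0.024300)^2 = 80 * 9.869604 * 5.904900e-04 = 0.4662 ohm

0.4662 ohm


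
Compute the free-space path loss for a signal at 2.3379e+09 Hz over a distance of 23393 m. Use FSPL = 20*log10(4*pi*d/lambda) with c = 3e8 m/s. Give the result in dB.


lambda = c / f = 3.0000e+08 / 2.3379e+09 = 0.1283203 m
FSPL = 20 * log10(4*pi*23393/0.1283203) = 127.2 dB

127.2 dB


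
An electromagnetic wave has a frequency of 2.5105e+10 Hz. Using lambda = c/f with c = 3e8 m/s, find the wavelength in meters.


lambda = c / f = 3.0000e+08 / 2.5105e+10 = 0.01195 m

0.01195 m


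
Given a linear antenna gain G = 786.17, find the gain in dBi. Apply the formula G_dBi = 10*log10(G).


G_dBi = 10 * log10(786.17) = 28.96 dBi

28.96 dBi


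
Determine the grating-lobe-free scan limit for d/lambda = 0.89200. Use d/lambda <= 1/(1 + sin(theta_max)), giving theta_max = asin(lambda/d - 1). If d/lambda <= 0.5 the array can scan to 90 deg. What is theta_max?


lambda/d - 1 = 1/0.89200 - 1 = 0.1210762
theta_max = asin(0.1210762) = 6.954 deg

6.954 deg


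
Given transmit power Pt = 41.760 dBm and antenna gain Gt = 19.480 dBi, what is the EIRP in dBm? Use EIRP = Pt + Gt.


EIRP = Pt + Gt = 41.760 + 19.480 = 61.24 dBm

61.24 dBm


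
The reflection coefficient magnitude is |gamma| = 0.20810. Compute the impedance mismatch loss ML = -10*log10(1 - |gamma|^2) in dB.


ML = -10 * log10(1 - 0.20810^2) = -10 * log10(0.95669439) = 0.1923 dB

0.1923 dB


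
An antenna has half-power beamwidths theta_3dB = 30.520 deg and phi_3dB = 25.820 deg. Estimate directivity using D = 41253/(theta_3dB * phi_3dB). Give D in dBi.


D_linear = 41253 / (30.520 * 25.820) = 52.34977
D_dBi = 10 * log10(52.34977) = 17.19 dBi

17.19 dBi


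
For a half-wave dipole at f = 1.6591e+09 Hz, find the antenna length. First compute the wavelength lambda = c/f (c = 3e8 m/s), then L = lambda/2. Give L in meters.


lambda = c / f = 3.0000e+08 / 1.6591e+09 = 0.1808209 m
L = lambda / 2 = 0.1808209 / 2 = 0.09041 m

0.09041 m


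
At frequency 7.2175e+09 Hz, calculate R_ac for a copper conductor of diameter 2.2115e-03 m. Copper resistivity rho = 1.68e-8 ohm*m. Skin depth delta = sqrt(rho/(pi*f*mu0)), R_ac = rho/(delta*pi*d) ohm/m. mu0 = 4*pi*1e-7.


delta = sqrt(1.68e-8 / (pi * 7.2175e+09 * 4*pi*1e-7)) = 7.678588e-07 m
R_ac = 1.68e-8 / (7.678588e-07 * pi * 2.2115e-03) = 3.149 ohm/m

3.149 ohm/m


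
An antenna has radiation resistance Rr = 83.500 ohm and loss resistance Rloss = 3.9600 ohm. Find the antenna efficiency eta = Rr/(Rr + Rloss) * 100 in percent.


eta = 83.500 / (83.500 + 3.9600) * 100 = 95.47%

95.47%


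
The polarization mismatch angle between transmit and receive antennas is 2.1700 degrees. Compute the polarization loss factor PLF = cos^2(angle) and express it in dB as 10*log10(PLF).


PLF_linear = cos^2(2.1700 deg) = 0.9985663
PLF_dB = 10 * log10(0.9985663) = -6.231e-03 dB

-6.231e-03 dB


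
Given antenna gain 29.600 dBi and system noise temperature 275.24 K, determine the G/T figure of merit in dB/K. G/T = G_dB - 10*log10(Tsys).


G/T = 29.600 - 10*log10(275.24) = 29.600 - 24.39712 = 5.203 dB/K

5.203 dB/K


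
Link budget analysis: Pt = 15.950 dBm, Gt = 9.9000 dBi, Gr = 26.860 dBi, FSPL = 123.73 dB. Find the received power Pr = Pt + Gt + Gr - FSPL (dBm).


Pr = 15.950 + 9.9000 + 26.860 - 123.73 = -71.02 dBm

-71.02 dBm


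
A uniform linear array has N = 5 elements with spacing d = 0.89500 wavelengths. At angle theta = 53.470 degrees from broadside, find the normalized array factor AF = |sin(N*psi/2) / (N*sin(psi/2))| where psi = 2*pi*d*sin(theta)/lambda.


psi = 2*pi*0.89500*sin(53.470 deg) = 4.518698 rad
AF = |sin(5*4.518698/2) / (5*sin(4.518698/2))| = 0.2474

0.2474


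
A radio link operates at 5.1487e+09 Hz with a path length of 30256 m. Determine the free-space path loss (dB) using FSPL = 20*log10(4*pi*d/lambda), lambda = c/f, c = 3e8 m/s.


lambda = c / f = 3.0000e+08 / 5.1487e+09 = 0.05826714 m
FSPL = 20 * log10(4*pi*30256/0.05826714) = 136.3 dB

136.3 dB


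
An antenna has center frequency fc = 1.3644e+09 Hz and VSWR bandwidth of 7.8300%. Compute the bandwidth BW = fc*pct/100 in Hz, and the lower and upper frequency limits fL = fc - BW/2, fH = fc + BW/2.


BW = 1.3644e+09 * 7.8300/100 = 1.068325e+08 Hz
fL = 1.3644e+09 - 1.068325e+08/2 = 1.311e+09 Hz
fH = 1.3644e+09 + 1.068325e+08/2 = 1.418e+09 Hz

BW=1.068e+08 Hz, fL=1.311e+09 Hz, fH=1.418e+09 Hz


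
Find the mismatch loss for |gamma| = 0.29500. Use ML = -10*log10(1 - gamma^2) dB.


ML = -10 * log10(1 - 0.29500^2) = -10 * log10(0.912975) = 0.3954 dB

0.3954 dB


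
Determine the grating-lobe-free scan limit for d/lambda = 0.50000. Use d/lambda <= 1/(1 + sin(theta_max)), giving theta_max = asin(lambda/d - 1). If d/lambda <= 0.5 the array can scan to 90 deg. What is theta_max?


lambda/d - 1 = 1/0.50000 - 1 = 1.000000 >= 1
d/lambda <= 0.5, so the array can scan to endfire without grating lobes: theta_max = 90 deg

90 deg


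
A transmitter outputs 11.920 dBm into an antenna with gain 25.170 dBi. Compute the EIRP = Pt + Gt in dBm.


EIRP = Pt + Gt = 11.920 + 25.170 = 37.09 dBm

37.09 dBm


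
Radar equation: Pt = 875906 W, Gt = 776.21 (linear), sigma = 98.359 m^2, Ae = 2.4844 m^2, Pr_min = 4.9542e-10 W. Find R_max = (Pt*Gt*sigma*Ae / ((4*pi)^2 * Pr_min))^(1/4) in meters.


R^4 = 875906*776.21*98.359*2.4844 / ((4*pi)^2 * 4.9542e-10) = 2.123631e+18
R_max = 2.123631e+18^0.25 = 38174 m

38174 m


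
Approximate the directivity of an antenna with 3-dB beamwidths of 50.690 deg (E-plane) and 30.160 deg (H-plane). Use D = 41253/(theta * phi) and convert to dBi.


D_linear = 41253 / (50.690 * 30.160) = 26.98373
D_dBi = 10 * log10(26.98373) = 14.31 dBi

14.31 dBi


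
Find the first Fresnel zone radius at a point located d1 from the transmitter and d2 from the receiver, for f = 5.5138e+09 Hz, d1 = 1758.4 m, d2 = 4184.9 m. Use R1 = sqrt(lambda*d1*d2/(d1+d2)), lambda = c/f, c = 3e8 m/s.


lambda = c / f = 3.0000e+08 / 5.5138e+09 = 0.05440894 m
R1 = sqrt(0.05440894 * 1758.4 * 4184.9 / (1758.4 + 4184.9)) = 8.208 m

8.208 m


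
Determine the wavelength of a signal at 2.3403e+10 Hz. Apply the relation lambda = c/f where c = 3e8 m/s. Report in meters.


lambda = c / f = 3.0000e+08 / 2.3403e+10 = 0.01282 m

0.01282 m


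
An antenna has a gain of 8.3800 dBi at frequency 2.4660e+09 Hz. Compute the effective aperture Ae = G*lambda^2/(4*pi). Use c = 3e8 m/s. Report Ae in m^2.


lambda = c / f = 3.0000e+08 / 2.4660e+09 = 0.1216545 m
G_linear = 10^(8.3800/10) = 6.886523
Ae = G_linear * lambda^2 / (4*pi) = 6.886523 * 0.1216545^2 / (4*pi) = 8.110e-03 m^2

8.110e-03 m^2


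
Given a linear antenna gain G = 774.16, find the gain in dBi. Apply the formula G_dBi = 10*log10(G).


G_dBi = 10 * log10(774.16) = 28.89 dBi

28.89 dBi


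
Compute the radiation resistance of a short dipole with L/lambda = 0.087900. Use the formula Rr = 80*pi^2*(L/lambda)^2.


Rr = 80 * pi^2 * (0.087900)^2 = 80 * 9.869604 * 7.726410e-03 = 6.101 ohm

6.101 ohm


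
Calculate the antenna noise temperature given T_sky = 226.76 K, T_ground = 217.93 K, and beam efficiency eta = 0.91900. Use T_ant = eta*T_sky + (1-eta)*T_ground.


T_ant = 0.91900 * 226.76 + (1 - 0.91900) * 217.93 = 226.0 K

226.0 K


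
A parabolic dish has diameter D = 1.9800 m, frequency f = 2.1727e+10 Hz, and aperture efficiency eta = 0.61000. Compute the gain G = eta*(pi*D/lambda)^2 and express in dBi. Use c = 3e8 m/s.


lambda = c / f = 3.0000e+08 / 2.1727e+10 = 0.01380770 m
G_linear = 0.61000 * (pi * 1.9800 / 0.01380770)^2 = 123799.0
G_dBi = 10 * log10(123799.0) = 50.93 dBi

50.93 dBi


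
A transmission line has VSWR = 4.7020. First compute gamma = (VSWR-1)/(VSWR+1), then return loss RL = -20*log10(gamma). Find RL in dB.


gamma = (4.7020 - 1) / (4.7020 + 1) = 0.6492459
RL = -20 * log10(0.6492459) = 3.752 dB

3.752 dB


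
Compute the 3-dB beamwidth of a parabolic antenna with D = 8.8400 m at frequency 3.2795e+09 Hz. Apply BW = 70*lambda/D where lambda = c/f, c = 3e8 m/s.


lambda = c / f = 3.0000e+08 / 3.2795e+09 = 0.09147736 m
BW = 70 * 0.09147736 / 8.8400 = 0.7244 deg

0.7244 deg


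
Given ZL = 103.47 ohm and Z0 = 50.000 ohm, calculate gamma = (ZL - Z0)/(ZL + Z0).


gamma = (103.47 - 50.000) / (103.47 + 50.000) = 0.3484

0.3484


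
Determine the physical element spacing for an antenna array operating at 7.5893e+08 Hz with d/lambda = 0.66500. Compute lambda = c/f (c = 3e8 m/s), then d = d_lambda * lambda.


lambda = c / f = 3.0000e+08 / 7.5893e+08 = 0.3952934 m
d = 0.66500 * 0.3952934 = 0.2629 m

0.2629 m


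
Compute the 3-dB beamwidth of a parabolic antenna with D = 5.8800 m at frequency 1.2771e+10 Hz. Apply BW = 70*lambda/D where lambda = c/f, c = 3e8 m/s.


lambda = c / f = 3.0000e+08 / 1.2771e+10 = 0.02349072 m
BW = 70 * 0.02349072 / 5.8800 = 0.2797 deg

0.2797 deg


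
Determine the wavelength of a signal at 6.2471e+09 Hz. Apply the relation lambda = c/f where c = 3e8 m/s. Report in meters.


lambda = c / f = 3.0000e+08 / 6.2471e+09 = 0.04802 m

0.04802 m


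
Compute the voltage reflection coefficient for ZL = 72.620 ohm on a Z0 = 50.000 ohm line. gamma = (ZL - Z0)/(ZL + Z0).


gamma = (72.620 - 50.000) / (72.620 + 50.000) = 0.1845

0.1845


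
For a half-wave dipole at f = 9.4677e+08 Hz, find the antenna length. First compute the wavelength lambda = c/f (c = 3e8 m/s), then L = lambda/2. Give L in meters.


lambda = c / f = 3.0000e+08 / 9.4677e+08 = 0.3168668 m
L = lambda / 2 = 0.3168668 / 2 = 0.1584 m

0.1584 m


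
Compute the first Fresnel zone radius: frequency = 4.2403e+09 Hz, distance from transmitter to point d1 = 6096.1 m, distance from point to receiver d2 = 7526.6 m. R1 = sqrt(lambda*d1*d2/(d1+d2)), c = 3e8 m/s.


lambda = c / f = 3.0000e+08 / 4.2403e+09 = 0.07074971 m
R1 = sqrt(0.07074971 * 6096.1 * 7526.6 / (6096.1 + 7526.6)) = 15.44 m

15.44 m


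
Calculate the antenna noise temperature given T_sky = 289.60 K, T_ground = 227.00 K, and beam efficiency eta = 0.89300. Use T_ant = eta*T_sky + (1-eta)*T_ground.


T_ant = 0.89300 * 289.60 + (1 - 0.89300) * 227.00 = 282.9 K

282.9 K


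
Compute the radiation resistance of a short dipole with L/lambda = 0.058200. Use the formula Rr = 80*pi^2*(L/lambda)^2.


Rr = 80 * pi^2 * (0.058200)^2 = 80 * 9.869604 * 3.387240e-03 = 2.674 ohm

2.674 ohm


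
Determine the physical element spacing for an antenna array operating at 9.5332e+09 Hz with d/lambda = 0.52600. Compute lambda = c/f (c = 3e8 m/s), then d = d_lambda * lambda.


lambda = c / f = 3.0000e+08 / 9.5332e+09 = 0.03146897 m
d = 0.52600 * 0.03146897 = 0.01655 m

0.01655 m


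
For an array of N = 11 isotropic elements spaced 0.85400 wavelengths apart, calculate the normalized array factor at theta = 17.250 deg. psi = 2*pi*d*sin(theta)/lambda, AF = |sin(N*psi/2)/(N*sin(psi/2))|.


psi = 2*pi*0.85400*sin(17.250 deg) = 1.591195 rad
AF = |sin(11*1.591195/2) / (11*sin(1.591195/2))| = 0.07935

0.07935


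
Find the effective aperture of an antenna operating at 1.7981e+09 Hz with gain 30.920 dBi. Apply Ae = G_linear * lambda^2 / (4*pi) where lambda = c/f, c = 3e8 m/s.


lambda = c / f = 3.0000e+08 / 1.7981e+09 = 0.1668428 m
G_linear = 10^(30.920/10) = 1235.947
Ae = G_linear * lambda^2 / (4*pi) = 1235.947 * 0.1668428^2 / (4*pi) = 2.738 m^2

2.738 m^2


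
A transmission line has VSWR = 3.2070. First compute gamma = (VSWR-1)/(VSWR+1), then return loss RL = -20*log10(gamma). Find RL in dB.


gamma = (3.2070 - 1) / (3.2070 + 1) = 0.5246019
RL = -20 * log10(0.5246019) = 5.603 dB

5.603 dB


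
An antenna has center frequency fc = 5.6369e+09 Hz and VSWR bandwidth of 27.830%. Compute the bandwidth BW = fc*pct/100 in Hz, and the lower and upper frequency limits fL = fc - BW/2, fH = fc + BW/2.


BW = 5.6369e+09 * 27.830/100 = 1.568749e+09 Hz
fL = 5.6369e+09 - 1.568749e+09/2 = 4.853e+09 Hz
fH = 5.6369e+09 + 1.568749e+09/2 = 6.421e+09 Hz

BW=1.569e+09 Hz, fL=4.853e+09 Hz, fH=6.421e+09 Hz


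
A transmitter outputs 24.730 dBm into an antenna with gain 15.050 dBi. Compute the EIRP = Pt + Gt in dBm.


EIRP = Pt + Gt = 24.730 + 15.050 = 39.78 dBm

39.78 dBm


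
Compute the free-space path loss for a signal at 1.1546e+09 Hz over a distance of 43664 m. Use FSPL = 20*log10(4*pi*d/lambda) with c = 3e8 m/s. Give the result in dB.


lambda = c / f = 3.0000e+08 / 1.1546e+09 = 0.2598302 m
FSPL = 20 * log10(4*pi*43664/0.2598302) = 126.5 dB

126.5 dB


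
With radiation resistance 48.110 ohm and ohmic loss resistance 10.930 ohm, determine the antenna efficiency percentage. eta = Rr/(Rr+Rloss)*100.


eta = 48.110 / (48.110 + 10.930) * 100 = 81.49%

81.49%


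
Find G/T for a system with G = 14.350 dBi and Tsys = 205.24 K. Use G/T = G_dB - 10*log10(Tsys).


G/T = 14.350 - 10*log10(205.24) = 14.350 - 23.12262 = -8.773 dB/K

-8.773 dB/K


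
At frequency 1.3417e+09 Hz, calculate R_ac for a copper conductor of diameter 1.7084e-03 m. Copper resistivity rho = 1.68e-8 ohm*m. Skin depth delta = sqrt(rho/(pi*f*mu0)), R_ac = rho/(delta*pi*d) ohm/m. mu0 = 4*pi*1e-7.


delta = sqrt(1.68e-8 / (pi * 1.3417e+09 * 4*pi*1e-7)) = 1.780931e-06 m
R_ac = 1.68e-8 / (1.780931e-06 * pi * 1.7084e-03) = 1.758 ohm/m

1.758 ohm/m


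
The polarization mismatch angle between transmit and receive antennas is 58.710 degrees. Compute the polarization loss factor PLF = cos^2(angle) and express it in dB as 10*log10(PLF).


PLF_linear = cos^2(58.710 deg) = 0.2697452
PLF_dB = 10 * log10(0.2697452) = -5.690 dB

-5.690 dB


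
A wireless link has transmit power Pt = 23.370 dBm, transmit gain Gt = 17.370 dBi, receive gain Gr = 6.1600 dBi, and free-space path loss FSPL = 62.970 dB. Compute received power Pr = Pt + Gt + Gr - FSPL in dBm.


Pr = 23.370 + 17.370 + 6.1600 - 62.970 = -16.07 dBm

-16.07 dBm


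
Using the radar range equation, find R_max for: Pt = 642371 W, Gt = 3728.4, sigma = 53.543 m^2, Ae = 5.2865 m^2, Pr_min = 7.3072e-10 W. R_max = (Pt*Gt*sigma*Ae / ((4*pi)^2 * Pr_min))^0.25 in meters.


R^4 = 642371*3728.4*53.543*5.2865 / ((4*pi)^2 * 7.3072e-10) = 5.875010e+18
R_max = 5.875010e+18^0.25 = 49233 m

49233 m


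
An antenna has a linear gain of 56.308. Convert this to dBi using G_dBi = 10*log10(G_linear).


G_dBi = 10 * log10(56.308) = 17.51 dBi

17.51 dBi


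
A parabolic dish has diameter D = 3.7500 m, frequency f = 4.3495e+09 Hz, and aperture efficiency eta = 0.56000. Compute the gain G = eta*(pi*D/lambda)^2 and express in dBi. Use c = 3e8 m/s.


lambda = c / f = 3.0000e+08 / 4.3495e+09 = 0.06897345 m
G_linear = 0.56000 * (pi * 3.7500 / 0.06897345)^2 = 16337.53
G_dBi = 10 * log10(16337.53) = 42.13 dBi

42.13 dBi


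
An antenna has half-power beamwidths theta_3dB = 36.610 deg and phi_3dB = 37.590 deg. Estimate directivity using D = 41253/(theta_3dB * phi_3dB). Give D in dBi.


D_linear = 41253 / (36.610 * 37.590) = 29.97668
D_dBi = 10 * log10(29.97668) = 14.77 dBi

14.77 dBi


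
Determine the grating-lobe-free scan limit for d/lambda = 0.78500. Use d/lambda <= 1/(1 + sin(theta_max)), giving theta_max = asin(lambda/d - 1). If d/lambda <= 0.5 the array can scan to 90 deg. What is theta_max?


lambda/d - 1 = 1/0.78500 - 1 = 0.2738854
theta_max = asin(0.2738854) = 15.90 deg

15.90 deg


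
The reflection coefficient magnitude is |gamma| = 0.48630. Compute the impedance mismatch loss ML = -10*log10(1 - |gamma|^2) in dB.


ML = -10 * log10(1 - 0.48630^2) = -10 * log10(0.76351231) = 1.172 dB

1.172 dB


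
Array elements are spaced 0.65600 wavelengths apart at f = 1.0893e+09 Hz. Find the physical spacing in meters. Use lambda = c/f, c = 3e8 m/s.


lambda = c / f = 3.0000e+08 / 1.0893e+09 = 0.2754062 m
d = 0.65600 * 0.2754062 = 0.1807 m

0.1807 m


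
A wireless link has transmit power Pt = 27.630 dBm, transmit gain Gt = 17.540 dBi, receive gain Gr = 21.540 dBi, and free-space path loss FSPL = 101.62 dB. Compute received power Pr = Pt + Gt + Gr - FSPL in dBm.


Pr = 27.630 + 17.540 + 21.540 - 101.62 = -34.91 dBm

-34.91 dBm


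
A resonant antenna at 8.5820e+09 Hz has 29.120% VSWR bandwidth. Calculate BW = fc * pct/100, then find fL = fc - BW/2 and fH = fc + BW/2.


BW = 8.5820e+09 * 29.120/100 = 2.499078e+09 Hz
fL = 8.5820e+09 - 2.499078e+09/2 = 7.332e+09 Hz
fH = 8.5820e+09 + 2.499078e+09/2 = 9.832e+09 Hz

BW=2.499e+09 Hz, fL=7.332e+09 Hz, fH=9.832e+09 Hz


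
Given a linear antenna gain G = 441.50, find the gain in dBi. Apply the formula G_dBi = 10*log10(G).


G_dBi = 10 * log10(441.50) = 26.45 dBi

26.45 dBi


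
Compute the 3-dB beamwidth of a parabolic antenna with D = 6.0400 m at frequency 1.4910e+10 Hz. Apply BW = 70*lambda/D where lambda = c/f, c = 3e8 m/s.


lambda = c / f = 3.0000e+08 / 1.4910e+10 = 0.02012072 m
BW = 70 * 0.02012072 / 6.0400 = 0.2332 deg

0.2332 deg


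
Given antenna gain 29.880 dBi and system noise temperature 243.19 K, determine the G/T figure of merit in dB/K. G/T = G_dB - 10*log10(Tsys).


G/T = 29.880 - 10*log10(243.19) = 29.880 - 23.85946 = 6.021 dB/K

6.021 dB/K


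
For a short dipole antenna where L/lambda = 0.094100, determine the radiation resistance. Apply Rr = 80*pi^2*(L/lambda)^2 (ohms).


Rr = 80 * pi^2 * (0.094100)^2 = 80 * 9.869604 * 8.854810e-03 = 6.991 ohm

6.991 ohm


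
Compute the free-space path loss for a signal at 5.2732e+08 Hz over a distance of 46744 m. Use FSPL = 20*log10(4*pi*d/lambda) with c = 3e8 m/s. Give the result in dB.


lambda = c / f = 3.0000e+08 / 5.2732e+08 = 0.5689145 m
FSPL = 20 * log10(4*pi*46744/0.5689145) = 120.3 dB

120.3 dB


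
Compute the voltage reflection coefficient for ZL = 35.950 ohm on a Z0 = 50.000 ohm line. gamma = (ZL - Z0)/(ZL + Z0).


gamma = (35.950 - 50.000) / (35.950 + 50.000) = -0.1635

-0.1635


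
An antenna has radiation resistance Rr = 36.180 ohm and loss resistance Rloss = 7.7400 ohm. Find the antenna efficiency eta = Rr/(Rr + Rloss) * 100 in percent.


eta = 36.180 / (36.180 + 7.7400) * 100 = 82.38%

82.38%


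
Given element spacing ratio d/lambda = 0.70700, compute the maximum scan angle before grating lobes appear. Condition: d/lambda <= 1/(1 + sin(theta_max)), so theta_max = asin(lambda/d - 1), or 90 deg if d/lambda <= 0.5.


lambda/d - 1 = 1/0.70700 - 1 = 0.4144272
theta_max = asin(0.4144272) = 24.48 deg

24.48 deg


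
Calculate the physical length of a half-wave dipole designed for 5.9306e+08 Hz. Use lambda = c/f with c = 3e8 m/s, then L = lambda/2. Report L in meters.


lambda = c / f = 3.0000e+08 / 5.9306e+08 = 0.5058510 m
L = lambda / 2 = 0.5058510 / 2 = 0.2529 m

0.2529 m


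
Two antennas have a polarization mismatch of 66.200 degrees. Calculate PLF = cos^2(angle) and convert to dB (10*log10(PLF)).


PLF_linear = cos^2(66.200 deg) = 0.1628488
PLF_dB = 10 * log10(0.1628488) = -7.882 dB

-7.882 dB


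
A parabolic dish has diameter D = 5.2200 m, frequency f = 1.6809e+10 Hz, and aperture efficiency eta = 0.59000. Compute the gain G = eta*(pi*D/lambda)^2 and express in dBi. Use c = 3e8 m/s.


lambda = c / f = 3.0000e+08 / 1.6809e+10 = 0.01784758 m
G_linear = 0.59000 * (pi * 5.2200 / 0.01784758)^2 = 498120.1
G_dBi = 10 * log10(498120.1) = 56.97 dBi

56.97 dBi


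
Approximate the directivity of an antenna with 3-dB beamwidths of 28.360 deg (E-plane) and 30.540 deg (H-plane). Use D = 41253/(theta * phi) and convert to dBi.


D_linear = 41253 / (28.360 * 30.540) = 47.62997
D_dBi = 10 * log10(47.62997) = 16.78 dBi

16.78 dBi


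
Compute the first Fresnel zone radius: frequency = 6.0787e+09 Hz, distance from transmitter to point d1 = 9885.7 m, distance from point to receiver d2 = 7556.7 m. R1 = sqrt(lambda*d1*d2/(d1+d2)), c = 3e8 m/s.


lambda = c / f = 3.0000e+08 / 6.0787e+09 = 0.04935266 m
R1 = sqrt(0.04935266 * 9885.7 * 7556.7 / (9885.7 + 7556.7)) = 14.54 m

14.54 m


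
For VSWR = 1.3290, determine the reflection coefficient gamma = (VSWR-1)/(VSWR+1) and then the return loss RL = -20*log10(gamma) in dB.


gamma = (1.3290 - 1) / (1.3290 + 1) = 0.1412623
RL = -20 * log10(0.1412623) = 17.00 dB

17.00 dB


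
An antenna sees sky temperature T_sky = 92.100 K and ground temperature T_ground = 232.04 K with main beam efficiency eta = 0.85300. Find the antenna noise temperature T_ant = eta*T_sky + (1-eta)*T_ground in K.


T_ant = 0.85300 * 92.100 + (1 - 0.85300) * 232.04 = 112.7 K

112.7 K


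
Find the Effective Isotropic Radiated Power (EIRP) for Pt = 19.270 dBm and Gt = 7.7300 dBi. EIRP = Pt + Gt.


EIRP = Pt + Gt = 19.270 + 7.7300 = 27.00 dBm

27.00 dBm


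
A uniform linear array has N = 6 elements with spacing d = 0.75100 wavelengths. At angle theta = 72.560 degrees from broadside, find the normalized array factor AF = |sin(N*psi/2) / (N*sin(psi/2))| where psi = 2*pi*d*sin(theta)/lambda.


psi = 2*pi*0.75100*sin(72.560 deg) = 4.501761 rad
AF = |sin(6*4.501761/2) / (6*sin(4.501761/2))| = 0.1730

0.1730


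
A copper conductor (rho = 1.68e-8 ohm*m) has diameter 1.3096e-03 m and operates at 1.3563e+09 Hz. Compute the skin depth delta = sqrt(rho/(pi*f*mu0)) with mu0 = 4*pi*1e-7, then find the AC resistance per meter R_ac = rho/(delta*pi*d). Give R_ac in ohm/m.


delta = sqrt(1.68e-8 / (pi * 1.3563e+09 * 4*pi*1e-7)) = 1.771319e-06 m
R_ac = 1.68e-8 / (1.771319e-06 * pi * 1.3096e-03) = 2.305 ohm/m

2.305 ohm/m


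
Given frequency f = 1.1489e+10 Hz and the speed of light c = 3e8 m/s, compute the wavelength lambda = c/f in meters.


lambda = c / f = 3.0000e+08 / 1.1489e+10 = 0.02611 m

0.02611 m


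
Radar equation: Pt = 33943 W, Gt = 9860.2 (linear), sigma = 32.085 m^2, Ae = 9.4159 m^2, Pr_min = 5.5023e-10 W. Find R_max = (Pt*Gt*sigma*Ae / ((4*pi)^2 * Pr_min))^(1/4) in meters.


R^4 = 33943*9860.2*32.085*9.4159 / ((4*pi)^2 * 5.5023e-10) = 1.163686e+18
R_max = 1.163686e+18^0.25 = 32844 m

32844 m


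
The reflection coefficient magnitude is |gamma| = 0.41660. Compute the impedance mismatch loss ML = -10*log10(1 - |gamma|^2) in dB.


ML = -10 * log10(1 - 0.41660^2) = -10 * log10(0.82644444) = 0.8279 dB

0.8279 dB


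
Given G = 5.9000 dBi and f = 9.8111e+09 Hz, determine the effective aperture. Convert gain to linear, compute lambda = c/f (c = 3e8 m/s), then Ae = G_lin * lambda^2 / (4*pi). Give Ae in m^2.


lambda = c / f = 3.0000e+08 / 9.8111e+09 = 0.03057761 m
G_linear = 10^(5.9000/10) = 3.890451
Ae = G_linear * lambda^2 / (4*pi) = 3.890451 * 0.03057761^2 / (4*pi) = 2.895e-04 m^2

2.895e-04 m^2


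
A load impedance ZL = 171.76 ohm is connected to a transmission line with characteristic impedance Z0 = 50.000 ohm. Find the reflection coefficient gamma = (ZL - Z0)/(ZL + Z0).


gamma = (171.76 - 50.000) / (171.76 + 50.000) = 0.5491

0.5491


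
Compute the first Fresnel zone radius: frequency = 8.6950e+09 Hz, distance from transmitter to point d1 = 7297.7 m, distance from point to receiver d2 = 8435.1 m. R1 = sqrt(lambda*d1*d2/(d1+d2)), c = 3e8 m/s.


lambda = c / f = 3.0000e+08 / 8.6950e+09 = 0.03450259 m
R1 = sqrt(0.03450259 * 7297.7 * 8435.1 / (7297.7 + 8435.1)) = 11.62 m

11.62 m


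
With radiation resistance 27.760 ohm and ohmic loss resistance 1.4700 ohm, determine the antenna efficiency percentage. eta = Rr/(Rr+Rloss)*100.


eta = 27.760 / (27.760 + 1.4700) * 100 = 94.97%

94.97%


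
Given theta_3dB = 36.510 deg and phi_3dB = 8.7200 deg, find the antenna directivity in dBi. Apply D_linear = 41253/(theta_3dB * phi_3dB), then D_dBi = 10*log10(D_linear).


D_linear = 41253 / (36.510 * 8.7200) = 129.5768
D_dBi = 10 * log10(129.5768) = 21.13 dBi

21.13 dBi
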